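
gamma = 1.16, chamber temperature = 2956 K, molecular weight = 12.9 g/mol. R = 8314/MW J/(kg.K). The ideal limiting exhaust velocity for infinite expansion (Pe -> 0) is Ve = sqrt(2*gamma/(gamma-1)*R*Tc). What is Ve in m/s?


R = 8314 / 12.9 = 644.5 J/(kg.K)
Ve = sqrt(2 * 1.16 / (1.16 - 1) * 644.5 * 2956) = 5256 m/s

5256 m/s


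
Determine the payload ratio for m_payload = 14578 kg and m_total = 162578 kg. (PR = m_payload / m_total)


PR = 14578 / 162578 = 0.0897

0.0897


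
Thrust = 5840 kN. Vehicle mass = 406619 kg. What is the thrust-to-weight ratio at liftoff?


TWR = 5840000 / (406619 * 9.81) = 1.46

1.46


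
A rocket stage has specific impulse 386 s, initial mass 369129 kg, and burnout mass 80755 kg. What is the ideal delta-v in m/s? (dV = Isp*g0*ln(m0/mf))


Ve = 386 * 9.81 = 3786.66 m/s
dV = 3786.66 * ln(369129/80755) = 5755 m/s

5755 m/s


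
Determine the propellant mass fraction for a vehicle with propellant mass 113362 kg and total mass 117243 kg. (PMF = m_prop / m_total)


PMF = 113362 / 117243 = 0.967

0.967


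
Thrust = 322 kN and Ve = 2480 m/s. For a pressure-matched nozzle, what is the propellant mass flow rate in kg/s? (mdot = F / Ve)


mdot = F / Ve = 322000 / 2480 = 129.8 kg/s

129.8 kg/s


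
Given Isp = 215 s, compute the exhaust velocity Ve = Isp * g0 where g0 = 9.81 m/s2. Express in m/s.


Ve = Isp * g0 = 215 * 9.81 = 2109.2 m/s

2109.2 m/s


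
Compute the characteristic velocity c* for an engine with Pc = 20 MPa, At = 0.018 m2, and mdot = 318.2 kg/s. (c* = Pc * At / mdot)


c* = 20e6 * 0.018 / 318.2 = 1131 m/s

1131 m/s


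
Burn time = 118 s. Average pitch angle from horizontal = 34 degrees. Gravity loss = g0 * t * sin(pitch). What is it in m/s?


GL = 9.81 * 118 * sin(34 deg) = 647 m/s

647 m/s


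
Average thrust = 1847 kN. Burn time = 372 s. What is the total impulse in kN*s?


It = 1847 * 372 = 687084 kN*s

687084 kN*s


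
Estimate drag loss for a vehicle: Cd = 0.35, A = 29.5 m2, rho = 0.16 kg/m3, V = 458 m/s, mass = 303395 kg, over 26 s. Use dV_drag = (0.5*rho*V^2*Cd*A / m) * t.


D = 0.5 * 0.16 * 458^2 * 0.35 * 29.5 = 173265.06 N
a = 173265.06 / 303395 = 0.5711 m/s2
dV = 0.5711 * 26 = 14.8 m/s

14.8 m/s


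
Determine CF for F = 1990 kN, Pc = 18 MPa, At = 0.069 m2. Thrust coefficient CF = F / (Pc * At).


CF = 1990000 / (18e6 * 0.069) = 1.6

1.6


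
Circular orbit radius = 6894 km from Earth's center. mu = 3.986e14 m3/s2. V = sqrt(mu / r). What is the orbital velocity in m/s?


V = sqrt(3.986e14 / 6894000) = 7604 m/s

7604 m/s


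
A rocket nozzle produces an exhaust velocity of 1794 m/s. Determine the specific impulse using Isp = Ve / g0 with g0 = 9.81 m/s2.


Isp = Ve / g0 = 1794 / 9.81 = 182.9 s

182.9 s


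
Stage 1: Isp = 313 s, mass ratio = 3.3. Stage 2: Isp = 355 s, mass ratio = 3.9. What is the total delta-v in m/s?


dV1 = 313 * 9.81 * ln(3.3) = 3666.0 m/s
dV2 = 355 * 9.81 * ln(3.9) = 4739.7 m/s
Total dV = 3666.0 + 4739.7 = 8405.7 m/s ~ 8406 m/s

8406 m/s


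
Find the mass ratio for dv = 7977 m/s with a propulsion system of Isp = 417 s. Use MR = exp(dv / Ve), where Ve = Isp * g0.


Ve = 417 * 9.81 = 4090.77 m/s
MR = exp(7977 / 4090.77) = 7.029

7.029


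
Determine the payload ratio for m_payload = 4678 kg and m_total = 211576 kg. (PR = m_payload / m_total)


PR = 4678 / 211576 = 0.0221

0.0221


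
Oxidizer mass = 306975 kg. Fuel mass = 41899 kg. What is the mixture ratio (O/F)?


MR = 306975 / 41899 = 7.33

7.33


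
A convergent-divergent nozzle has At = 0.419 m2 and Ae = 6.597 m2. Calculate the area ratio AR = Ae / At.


AR = 6.597 / 0.419 = 15.7

15.7


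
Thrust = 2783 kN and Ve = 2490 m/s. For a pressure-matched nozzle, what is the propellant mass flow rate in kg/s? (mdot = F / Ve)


mdot = F / Ve = 2783000 / 2490 = 1117.7 kg/s

1117.7 kg/s


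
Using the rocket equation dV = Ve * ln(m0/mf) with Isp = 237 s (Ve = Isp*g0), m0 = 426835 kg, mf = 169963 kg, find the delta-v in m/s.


Ve = 237 * 9.81 = 2324.97 m/s
dV = 2324.97 * ln(426835/169963) = 2141 m/s

2141 m/s


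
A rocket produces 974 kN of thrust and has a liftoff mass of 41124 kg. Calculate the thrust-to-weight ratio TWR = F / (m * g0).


TWR = 974000 / (41124 * 9.81) = 2.41

2.41


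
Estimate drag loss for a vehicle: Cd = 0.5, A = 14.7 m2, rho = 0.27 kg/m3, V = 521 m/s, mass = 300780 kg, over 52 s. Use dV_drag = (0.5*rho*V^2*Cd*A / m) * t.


D = 0.5 * 0.27 * 521^2 * 0.5 * 14.7 = 269337.33 N
a = 269337.33 / 300780 = 0.8955 m/s2
dV = 0.8955 * 52 = 46.6 m/s

46.6 m/s


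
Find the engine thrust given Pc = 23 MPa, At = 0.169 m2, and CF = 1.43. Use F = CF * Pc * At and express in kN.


F = 1.43 * 23e6 * 0.169 = 5.5584e+06 N = 5558.4 kN

5558.4 kN


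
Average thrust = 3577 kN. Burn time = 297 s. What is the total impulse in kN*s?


It = 3577 * 297 = 1062369 kN*s

1062369 kN*s


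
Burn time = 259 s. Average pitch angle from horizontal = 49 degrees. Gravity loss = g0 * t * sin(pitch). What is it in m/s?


GL = 9.81 * 259 * sin(49 deg) = 1918 m/s

1918 m/s


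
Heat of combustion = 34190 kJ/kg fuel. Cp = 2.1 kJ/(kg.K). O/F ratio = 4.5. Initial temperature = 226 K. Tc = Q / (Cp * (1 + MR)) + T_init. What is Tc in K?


Tc = 34190 / (2.1 * (1 + 4.5)) + 226 = 3186 K

3186 K


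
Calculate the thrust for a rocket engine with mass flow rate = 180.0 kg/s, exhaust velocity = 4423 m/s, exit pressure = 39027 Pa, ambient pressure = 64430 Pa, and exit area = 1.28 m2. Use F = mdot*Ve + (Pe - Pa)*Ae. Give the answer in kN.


F = 180.0 * 4423 + (39027 - 64430) * 1.28 = 763624.0 N = 763.6 kN

763.6 kN


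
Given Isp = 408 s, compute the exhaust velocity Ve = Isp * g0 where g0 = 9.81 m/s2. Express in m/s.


Ve = Isp * g0 = 408 * 9.81 = 4002.5 m/s

4002.5 m/s


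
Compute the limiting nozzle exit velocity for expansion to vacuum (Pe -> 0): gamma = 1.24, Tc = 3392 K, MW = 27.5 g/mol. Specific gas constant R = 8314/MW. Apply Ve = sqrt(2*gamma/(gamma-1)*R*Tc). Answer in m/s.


R = 8314 / 27.5 = 302.33 J/(kg.K)
Ve = sqrt(2 * 1.24 / (1.24 - 1) * 302.33 * 3392) = 3255 m/s

3255 m/s


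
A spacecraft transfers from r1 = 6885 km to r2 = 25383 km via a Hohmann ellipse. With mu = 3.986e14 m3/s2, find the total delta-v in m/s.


V1 = sqrt(mu/r1) = 7608.81 m/s
dV1 = V1*(sqrt(2*r2/(r1+r2)) - 1) = 1934.9 m/s
V2 = sqrt(mu/r2) = 3962.75 m/s
dV2 = V2*(1 - sqrt(2*r1/(r1+r2))) = 1374.08 m/s
Total dV = 3309 m/s

3309 m/s


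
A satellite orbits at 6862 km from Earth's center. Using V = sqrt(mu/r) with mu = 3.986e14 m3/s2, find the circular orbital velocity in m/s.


V = sqrt(3.986e14 / 6862000) = 7622 m/s

7622 m/s


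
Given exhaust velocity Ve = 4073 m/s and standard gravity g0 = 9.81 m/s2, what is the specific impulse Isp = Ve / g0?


Isp = Ve / g0 = 4073 / 9.81 = 415.2 s

415.2 s


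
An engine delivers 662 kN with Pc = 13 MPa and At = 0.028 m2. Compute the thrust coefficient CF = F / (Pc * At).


CF = 662000 / (13e6 * 0.028) = 1.82

1.82


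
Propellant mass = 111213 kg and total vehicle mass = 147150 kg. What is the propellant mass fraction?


PMF = 111213 / 147150 = 0.756

0.756


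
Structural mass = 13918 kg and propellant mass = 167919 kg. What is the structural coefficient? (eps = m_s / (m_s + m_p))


eps = 13918 / (13918 + 167919) = 0.0765

0.0765


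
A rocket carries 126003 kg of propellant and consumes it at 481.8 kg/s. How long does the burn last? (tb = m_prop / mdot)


tb = 126003 / 481.8 = 261.5 s

261.5 s


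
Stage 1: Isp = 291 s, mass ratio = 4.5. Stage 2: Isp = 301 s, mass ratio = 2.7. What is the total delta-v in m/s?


dV1 = 291 * 9.81 * ln(4.5) = 4293.7 m/s
dV2 = 301 * 9.81 * ln(2.7) = 2932.9 m/s
Total dV = 4293.7 + 2932.9 = 7226.6 m/s ~ 7227 m/s

7227 m/s


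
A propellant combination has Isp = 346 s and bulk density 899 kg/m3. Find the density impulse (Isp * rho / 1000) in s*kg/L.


rho*Isp = 346 * 899 / 1000 = 311 s*kg/L

311 s*kg/L


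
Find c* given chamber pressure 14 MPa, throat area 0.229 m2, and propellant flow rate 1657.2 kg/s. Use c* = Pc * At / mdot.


c* = 14e6 * 0.229 / 1657.2 = 1935 m/s

1935 m/s


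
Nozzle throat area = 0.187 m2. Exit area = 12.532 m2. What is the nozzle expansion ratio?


AR = 12.532 / 0.187 = 67.0

67.0


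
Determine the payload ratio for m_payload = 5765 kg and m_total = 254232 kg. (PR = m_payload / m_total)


PR = 5765 / 254232 = 0.0227

0.0227


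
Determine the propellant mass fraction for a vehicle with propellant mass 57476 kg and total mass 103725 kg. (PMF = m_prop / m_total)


PMF = 57476 / 103725 = 0.554

0.554


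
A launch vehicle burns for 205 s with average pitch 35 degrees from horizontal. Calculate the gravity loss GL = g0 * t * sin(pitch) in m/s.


GL = 9.81 * 205 * sin(35 deg) = 1153 m/s

1153 m/s


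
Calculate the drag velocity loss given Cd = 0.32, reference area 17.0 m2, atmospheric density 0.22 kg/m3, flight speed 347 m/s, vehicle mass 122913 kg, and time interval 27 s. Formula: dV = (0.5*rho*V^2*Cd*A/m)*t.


D = 0.5 * 0.22 * 347^2 * 0.32 * 17.0 = 72052.75 N
a = 72052.75 / 122913 = 0.5862 m/s2
dV = 0.5862 * 27 = 15.8 m/s

15.8 m/s


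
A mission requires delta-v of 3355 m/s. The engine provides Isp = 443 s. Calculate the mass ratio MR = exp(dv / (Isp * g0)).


Ve = 443 * 9.81 = 4345.83 m/s
MR = exp(3355 / 4345.83) = 2.164

2.164


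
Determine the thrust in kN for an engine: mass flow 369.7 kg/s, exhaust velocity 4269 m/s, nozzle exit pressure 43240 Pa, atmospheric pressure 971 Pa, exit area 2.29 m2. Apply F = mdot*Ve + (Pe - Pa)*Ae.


F = 369.7 * 4269 + (43240 - 971) * 2.29 = 1.6750e+06 N = 1675.0 kN

1675.0 kN


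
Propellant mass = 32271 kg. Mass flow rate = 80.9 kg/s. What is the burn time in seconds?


tb = 32271 / 80.9 = 398.9 s

398.9 s


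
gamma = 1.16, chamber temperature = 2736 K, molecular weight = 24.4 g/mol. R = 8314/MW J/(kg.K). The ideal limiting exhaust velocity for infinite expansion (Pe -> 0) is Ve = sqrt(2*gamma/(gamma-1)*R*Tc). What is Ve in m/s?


R = 8314 / 24.4 = 340.74 J/(kg.K)
Ve = sqrt(2 * 1.16 / (1.16 - 1) * 340.74 * 2736) = 3677 m/s

3677 m/s


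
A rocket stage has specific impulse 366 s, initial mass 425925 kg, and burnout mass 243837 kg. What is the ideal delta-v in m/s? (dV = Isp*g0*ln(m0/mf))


Ve = 366 * 9.81 = 3590.46 m/s
dV = 3590.46 * ln(425925/243837) = 2003 m/s

2003 m/s


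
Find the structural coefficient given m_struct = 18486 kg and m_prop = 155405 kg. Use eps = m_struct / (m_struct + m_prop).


eps = 18486 / (18486 + 155405) = 0.1063

0.1063


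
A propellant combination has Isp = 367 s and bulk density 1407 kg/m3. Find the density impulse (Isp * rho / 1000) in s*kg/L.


rho*Isp = 367 * 1407 / 1000 = 516 s*kg/L

516 s*kg/L


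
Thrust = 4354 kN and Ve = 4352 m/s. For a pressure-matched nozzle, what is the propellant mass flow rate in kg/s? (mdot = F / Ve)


mdot = F / Ve = 4354000 / 4352 = 1000.5 kg/s

1000.5 kg/s


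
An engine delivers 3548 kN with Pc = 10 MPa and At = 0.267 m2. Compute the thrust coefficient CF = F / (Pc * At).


CF = 3548000 / (10e6 * 0.267) = 1.33

1.33


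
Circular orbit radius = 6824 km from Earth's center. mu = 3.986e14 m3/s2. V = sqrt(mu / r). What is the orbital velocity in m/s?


V = sqrt(3.986e14 / 6824000) = 7643 m/s

7643 m/s


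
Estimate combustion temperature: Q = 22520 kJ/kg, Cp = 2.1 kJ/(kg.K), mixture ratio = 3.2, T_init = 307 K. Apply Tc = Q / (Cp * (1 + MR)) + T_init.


Tc = 22520 / (2.1 * (1 + 3.2)) + 307 = 2860 K

2860 K


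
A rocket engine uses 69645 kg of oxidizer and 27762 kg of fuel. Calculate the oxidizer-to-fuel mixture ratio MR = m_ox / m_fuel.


MR = 69645 / 27762 = 2.51

2.51


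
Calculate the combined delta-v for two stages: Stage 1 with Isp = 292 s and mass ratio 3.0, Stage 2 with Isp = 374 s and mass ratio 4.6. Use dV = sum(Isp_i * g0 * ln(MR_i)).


dV1 = 292 * 9.81 * ln(3.0) = 3147.0 m/s
dV2 = 374 * 9.81 * ln(4.6) = 5599.0 m/s
Total dV = 3147.0 + 5599.0 = 8746.0 m/s ~ 8746 m/s

8746 m/s


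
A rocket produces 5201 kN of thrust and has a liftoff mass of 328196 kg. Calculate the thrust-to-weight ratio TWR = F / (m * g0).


TWR = 5201000 / (328196 * 9.81) = 1.62

1.62


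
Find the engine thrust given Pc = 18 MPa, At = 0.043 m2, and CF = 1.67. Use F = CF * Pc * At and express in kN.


F = 1.67 * 18e6 * 0.043 = 1.2926e+06 N = 1292.6 kN

1292.6 kN


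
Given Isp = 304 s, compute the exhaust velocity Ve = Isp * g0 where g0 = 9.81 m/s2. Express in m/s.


Ve = Isp * g0 = 304 * 9.81 = 2982.2 m/s

2982.2 m/s


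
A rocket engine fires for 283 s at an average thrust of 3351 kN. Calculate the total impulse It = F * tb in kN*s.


It = 3351 * 283 = 948333 kN*s

948333 kN*s


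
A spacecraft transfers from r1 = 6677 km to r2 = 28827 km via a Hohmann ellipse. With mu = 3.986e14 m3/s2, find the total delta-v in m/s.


V1 = sqrt(mu/r1) = 7726.41 m/s
dV1 = V1*(sqrt(2*r2/(r1+r2)) - 1) = 2119.45 m/s
V2 = sqrt(mu/r2) = 3718.51 m/s
dV2 = V2*(1 - sqrt(2*r1/(r1+r2))) = 1437.98 m/s
Total dV = 3557 m/s

3557 m/s


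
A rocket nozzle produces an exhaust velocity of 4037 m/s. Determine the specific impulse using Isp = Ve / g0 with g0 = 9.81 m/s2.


Isp = Ve / g0 = 4037 / 9.81 = 411.5 s

411.5 s


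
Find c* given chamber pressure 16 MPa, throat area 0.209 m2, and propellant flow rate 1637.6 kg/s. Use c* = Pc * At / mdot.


c* = 16e6 * 0.209 / 1637.6 = 2042 m/s

2042 m/s


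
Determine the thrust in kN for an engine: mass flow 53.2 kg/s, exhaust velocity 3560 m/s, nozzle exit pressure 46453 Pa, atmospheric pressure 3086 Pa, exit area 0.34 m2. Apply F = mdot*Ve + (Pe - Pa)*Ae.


F = 53.2 * 3560 + (46453 - 3086) * 0.34 = 204137.0 N = 204.1 kN

204.1 kN


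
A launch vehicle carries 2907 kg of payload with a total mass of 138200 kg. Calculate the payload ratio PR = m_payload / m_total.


PR = 2907 / 138200 = 0.021

0.021


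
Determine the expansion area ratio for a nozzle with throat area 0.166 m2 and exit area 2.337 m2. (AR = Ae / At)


AR = 2.337 / 0.166 = 14.1

14.1


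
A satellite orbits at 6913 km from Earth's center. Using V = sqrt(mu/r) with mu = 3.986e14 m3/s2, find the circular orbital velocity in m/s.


V = sqrt(3.986e14 / 6913000) = 7593 m/s

7593 m/s


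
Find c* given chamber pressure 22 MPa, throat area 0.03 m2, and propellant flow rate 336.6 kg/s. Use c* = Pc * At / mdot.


c* = 22e6 * 0.03 / 336.6 = 1961 m/s

1961 m/s


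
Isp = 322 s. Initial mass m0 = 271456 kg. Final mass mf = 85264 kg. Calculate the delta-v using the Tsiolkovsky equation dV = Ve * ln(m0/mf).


Ve = 322 * 9.81 = 3158.82 m/s
dV = 3158.82 * ln(271456/85264) = 3658 m/s

3658 m/s


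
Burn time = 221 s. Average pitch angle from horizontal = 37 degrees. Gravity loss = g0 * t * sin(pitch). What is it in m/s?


GL = 9.81 * 221 * sin(37 deg) = 1305 m/s

1305 m/s


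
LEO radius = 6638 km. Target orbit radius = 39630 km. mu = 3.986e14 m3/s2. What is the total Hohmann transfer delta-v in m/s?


V1 = sqrt(mu/r1) = 7749.08 m/s
dV1 = V1*(sqrt(2*r2/(r1+r2)) - 1) = 2393.23 m/s
V2 = sqrt(mu/r2) = 3171.44 m/s
dV2 = V2*(1 - sqrt(2*r1/(r1+r2))) = 1472.61 m/s
Total dV = 3866 m/s

3866 m/s


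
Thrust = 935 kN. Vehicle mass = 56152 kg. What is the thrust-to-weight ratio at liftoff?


TWR = 935000 / (56152 * 9.81) = 1.7

1.7


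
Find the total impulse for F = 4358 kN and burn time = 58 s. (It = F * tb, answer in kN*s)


It = 4358 * 58 = 252764 kN*s

252764 kN*s


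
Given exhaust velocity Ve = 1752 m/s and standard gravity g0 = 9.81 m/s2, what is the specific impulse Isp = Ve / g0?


Isp = Ve / g0 = 1752 / 9.81 = 178.6 s

178.6 s


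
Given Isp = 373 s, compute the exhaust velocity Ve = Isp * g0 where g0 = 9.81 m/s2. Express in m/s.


Ve = Isp * g0 = 373 * 9.81 = 3659.1 m/s

3659.1 m/s


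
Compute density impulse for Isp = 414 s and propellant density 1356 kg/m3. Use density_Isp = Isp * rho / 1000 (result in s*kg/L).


rho*Isp = 414 * 1356 / 1000 = 561 s*kg/L

561 s*kg/L


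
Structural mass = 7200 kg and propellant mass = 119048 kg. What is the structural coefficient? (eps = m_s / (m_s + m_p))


eps = 7200 / (7200 + 119048) = 0.057

0.057


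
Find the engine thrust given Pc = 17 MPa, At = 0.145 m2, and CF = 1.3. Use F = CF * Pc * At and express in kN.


F = 1.3 * 17e6 * 0.145 = 3.2045e+06 N = 3204.5 kN

3204.5 kN


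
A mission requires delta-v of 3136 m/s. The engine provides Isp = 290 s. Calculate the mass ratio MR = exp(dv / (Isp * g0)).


Ve = 290 * 9.81 = 2844.9 m/s
MR = exp(3136 / 2844.9) = 3.011

3.011


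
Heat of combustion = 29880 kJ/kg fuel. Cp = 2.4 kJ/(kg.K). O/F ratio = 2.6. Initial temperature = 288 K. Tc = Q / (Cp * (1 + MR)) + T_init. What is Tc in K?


Tc = 29880 / (2.4 * (1 + 2.6)) + 288 = 3746 K

3746 K


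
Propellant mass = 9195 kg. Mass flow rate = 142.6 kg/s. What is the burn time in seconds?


tb = 9195 / 142.6 = 64.5 s

64.5 s


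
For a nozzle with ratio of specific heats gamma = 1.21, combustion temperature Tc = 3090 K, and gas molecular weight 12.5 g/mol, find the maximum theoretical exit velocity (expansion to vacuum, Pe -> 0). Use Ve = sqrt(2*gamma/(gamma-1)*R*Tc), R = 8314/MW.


R = 8314 / 12.5 = 665.12 J/(kg.K)
Ve = sqrt(2 * 1.21 / (1.21 - 1) * 665.12 * 3090) = 4867 m/s

4867 m/s


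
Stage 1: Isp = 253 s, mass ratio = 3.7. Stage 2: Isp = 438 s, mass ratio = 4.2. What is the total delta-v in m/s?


dV1 = 253 * 9.81 * ln(3.7) = 3247.2 m/s
dV2 = 438 * 9.81 * ln(4.2) = 6166.2 m/s
Total dV = 3247.2 + 6166.2 = 9413.4 m/s ~ 9413 m/s

9413 m/s


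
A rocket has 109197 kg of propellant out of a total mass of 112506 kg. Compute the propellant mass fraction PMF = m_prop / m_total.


PMF = 109197 / 112506 = 0.971

0.971


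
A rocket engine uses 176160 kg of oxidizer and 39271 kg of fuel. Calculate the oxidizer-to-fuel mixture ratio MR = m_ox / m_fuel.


MR = 176160 / 39271 = 4.49

4.49


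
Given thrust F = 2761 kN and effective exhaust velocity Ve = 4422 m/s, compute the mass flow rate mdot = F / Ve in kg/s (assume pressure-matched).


mdot = F / Ve = 2761000 / 4422 = 624.4 kg/s

624.4 kg/s


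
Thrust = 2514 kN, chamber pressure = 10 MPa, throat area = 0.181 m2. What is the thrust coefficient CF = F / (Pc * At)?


CF = 2514000 / (10e6 * 0.181) = 1.39

1.39


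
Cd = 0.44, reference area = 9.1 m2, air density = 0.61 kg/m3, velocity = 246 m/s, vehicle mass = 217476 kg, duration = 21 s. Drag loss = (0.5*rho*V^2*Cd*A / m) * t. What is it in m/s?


D = 0.5 * 0.61 * 246^2 * 0.44 * 9.1 = 73903.35 N
a = 73903.35 / 217476 = 0.3398 m/s2
dV = 0.3398 * 21 = 7.1 m/s

7.1 m/s


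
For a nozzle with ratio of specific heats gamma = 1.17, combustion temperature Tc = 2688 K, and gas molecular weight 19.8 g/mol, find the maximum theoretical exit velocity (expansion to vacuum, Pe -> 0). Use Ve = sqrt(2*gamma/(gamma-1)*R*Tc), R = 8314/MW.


R = 8314 / 19.8 = 419.9 J/(kg.K)
Ve = sqrt(2 * 1.17 / (1.17 - 1) * 419.9 * 2688) = 3942 m/s

3942 m/s


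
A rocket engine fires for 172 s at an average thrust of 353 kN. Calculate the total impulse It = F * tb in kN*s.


It = 353 * 172 = 60716 kN*s

60716 kN*s


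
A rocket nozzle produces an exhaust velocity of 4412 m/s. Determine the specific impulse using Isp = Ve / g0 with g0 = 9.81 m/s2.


Isp = Ve / g0 = 4412 / 9.81 = 449.7 s

449.7 s


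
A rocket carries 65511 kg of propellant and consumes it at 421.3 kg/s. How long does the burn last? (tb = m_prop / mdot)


tb = 65511 / 421.3 = 155.5 s

155.5 s


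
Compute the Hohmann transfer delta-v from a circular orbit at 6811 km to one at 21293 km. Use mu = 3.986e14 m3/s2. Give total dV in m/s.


V1 = sqrt(mu/r1) = 7650.03 m/s
dV1 = V1*(sqrt(2*r2/(r1+r2)) - 1) = 1766.97 m/s
V2 = sqrt(mu/r2) = 4326.63 m/s
dV2 = V2*(1 - sqrt(2*r1/(r1+r2))) = 1314.42 m/s
Total dV = 3081 m/s

3081 m/s


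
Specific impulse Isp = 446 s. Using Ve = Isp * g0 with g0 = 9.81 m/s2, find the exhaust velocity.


Ve = Isp * g0 = 446 * 9.81 = 4375.3 m/s

4375.3 m/s


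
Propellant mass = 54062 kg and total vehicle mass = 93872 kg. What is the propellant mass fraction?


PMF = 54062 / 93872 = 0.576

0.576


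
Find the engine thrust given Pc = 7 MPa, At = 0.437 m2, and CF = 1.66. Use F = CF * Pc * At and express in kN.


F = 1.66 * 7e6 * 0.437 = 5.0779e+06 N = 5077.9 kN

5077.9 kN


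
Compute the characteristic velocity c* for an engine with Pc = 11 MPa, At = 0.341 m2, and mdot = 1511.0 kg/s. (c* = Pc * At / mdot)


c* = 11e6 * 0.341 / 1511.0 = 2482 m/s

2482 m/s


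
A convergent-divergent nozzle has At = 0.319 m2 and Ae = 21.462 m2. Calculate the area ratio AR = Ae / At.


AR = 21.462 / 0.319 = 67.3

67.3


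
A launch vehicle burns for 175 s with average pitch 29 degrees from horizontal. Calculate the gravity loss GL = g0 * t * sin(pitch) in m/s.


GL = 9.81 * 175 * sin(29 deg) = 832 m/s

832 m/s


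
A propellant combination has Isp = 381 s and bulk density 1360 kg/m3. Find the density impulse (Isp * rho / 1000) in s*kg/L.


rho*Isp = 381 * 1360 / 1000 = 518 s*kg/L

518 s*kg/L


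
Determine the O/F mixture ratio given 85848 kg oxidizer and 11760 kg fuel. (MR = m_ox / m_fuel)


MR = 85848 / 11760 = 7.3

7.3


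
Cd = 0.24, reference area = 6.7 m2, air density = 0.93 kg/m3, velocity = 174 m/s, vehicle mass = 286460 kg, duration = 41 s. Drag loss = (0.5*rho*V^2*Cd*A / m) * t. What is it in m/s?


D = 0.5 * 0.93 * 174^2 * 0.24 * 6.7 = 22637.97 N
a = 22637.97 / 286460 = 0.079 m/s2
dV = 0.079 * 41 = 3.2 m/s

3.2 m/s


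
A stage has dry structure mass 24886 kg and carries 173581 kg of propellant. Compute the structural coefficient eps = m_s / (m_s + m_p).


eps = 24886 / (24886 + 173581) = 0.1254

0.1254


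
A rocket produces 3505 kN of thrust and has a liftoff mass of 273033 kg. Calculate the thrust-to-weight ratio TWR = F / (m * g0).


TWR = 3505000 / (273033 * 9.81) = 1.31

1.31


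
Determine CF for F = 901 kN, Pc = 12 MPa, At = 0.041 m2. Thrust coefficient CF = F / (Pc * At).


CF = 901000 / (12e6 * 0.041) = 1.83

1.83


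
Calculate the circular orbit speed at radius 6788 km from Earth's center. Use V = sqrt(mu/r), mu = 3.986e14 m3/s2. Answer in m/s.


V = sqrt(3.986e14 / 6788000) = 7663 m/s

7663 m/s


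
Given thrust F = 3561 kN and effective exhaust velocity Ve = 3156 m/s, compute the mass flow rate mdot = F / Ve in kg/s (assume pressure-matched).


mdot = F / Ve = 3561000 / 3156 = 1128.3 kg/s

1128.3 kg/s


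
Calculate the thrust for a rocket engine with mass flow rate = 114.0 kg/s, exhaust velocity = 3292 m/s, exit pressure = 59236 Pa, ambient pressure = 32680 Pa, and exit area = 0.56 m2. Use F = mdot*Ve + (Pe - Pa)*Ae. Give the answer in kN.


F = 114.0 * 3292 + (59236 - 32680) * 0.56 = 390159.0 N = 390.2 kN

390.2 kN


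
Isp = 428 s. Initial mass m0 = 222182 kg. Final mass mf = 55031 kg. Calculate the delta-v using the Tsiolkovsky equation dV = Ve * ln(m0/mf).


Ve = 428 * 9.81 = 4198.68 m/s
dV = 4198.68 * ln(222182/55031) = 5860 m/s

5860 m/s


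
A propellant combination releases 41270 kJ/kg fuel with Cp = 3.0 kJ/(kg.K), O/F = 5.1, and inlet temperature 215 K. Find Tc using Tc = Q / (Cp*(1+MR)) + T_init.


Tc = 41270 / (3.0 * (1 + 5.1)) + 215 = 2470 K

2470 K


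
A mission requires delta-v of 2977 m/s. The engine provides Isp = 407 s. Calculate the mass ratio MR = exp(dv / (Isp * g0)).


Ve = 407 * 9.81 = 3992.67 m/s
MR = exp(2977 / 3992.67) = 2.108

2.108


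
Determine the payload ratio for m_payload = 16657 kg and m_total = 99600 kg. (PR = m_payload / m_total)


PR = 16657 / 99600 = 0.1672

0.1672


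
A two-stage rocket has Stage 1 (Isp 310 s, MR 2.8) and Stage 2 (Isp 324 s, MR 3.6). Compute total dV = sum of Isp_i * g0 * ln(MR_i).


dV1 = 310 * 9.81 * ln(2.8) = 3131.2 m/s
dV2 = 324 * 9.81 * ln(3.6) = 4071.4 m/s
Total dV = 3131.2 + 4071.4 = 7202.6 m/s ~ 7203 m/s

7203 m/s


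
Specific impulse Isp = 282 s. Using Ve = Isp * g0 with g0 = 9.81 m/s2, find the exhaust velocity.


Ve = Isp * g0 = 282 * 9.81 = 2766.4 m/s

2766.4 m/s


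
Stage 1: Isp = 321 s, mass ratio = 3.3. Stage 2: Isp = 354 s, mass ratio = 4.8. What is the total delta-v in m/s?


dV1 = 321 * 9.81 * ln(3.3) = 3759.7 m/s
dV2 = 354 * 9.81 * ln(4.8) = 5447.4 m/s
Total dV = 3759.7 + 5447.4 = 9207.1 m/s ~ 9207 m/s

9207 m/s


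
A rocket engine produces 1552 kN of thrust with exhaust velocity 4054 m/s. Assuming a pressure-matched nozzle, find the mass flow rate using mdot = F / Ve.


mdot = F / Ve = 1552000 / 4054 = 382.8 kg/s

382.8 kg/s


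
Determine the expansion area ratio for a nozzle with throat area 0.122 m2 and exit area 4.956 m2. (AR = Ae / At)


AR = 4.956 / 0.122 = 40.6

40.6


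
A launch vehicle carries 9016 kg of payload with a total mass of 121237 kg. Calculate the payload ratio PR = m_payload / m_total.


PR = 9016 / 121237 = 0.0744

0.0744


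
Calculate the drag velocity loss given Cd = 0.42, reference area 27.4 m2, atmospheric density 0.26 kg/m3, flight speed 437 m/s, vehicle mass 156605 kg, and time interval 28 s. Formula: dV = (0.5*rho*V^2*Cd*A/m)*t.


D = 0.5 * 0.26 * 437^2 * 0.42 * 27.4 = 285697.26 N
a = 285697.26 / 156605 = 1.8243 m/s2
dV = 1.8243 * 28 = 51.1 m/s

51.1 m/s


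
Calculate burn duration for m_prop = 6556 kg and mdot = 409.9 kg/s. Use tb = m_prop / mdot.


tb = 6556 / 409.9 = 16.0 s

16.0 s


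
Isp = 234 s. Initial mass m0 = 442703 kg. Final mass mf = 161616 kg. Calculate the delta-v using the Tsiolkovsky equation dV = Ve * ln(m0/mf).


Ve = 234 * 9.81 = 2295.54 m/s
dV = 2295.54 * ln(442703/161616) = 2313 m/s

2313 m/s


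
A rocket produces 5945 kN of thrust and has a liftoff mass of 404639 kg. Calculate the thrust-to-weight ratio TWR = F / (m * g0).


TWR = 5945000 / (404639 * 9.81) = 1.5

1.5


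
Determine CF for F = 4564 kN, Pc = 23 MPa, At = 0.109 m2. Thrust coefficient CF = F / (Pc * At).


CF = 4564000 / (23e6 * 0.109) = 1.82

1.82


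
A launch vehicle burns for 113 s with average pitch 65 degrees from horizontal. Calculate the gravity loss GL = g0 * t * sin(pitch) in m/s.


GL = 9.81 * 113 * sin(65 deg) = 1005 m/s

1005 m/s


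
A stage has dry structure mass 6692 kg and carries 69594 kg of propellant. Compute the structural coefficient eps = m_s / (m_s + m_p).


eps = 6692 / (6692 + 69594) = 0.0877

0.0877


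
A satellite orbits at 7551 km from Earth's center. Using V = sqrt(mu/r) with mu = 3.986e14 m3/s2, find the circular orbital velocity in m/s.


V = sqrt(3.986e14 / 7551000) = 7266 m/s

7266 m/s


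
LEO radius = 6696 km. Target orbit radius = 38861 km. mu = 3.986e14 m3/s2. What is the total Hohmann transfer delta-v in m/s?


V1 = sqrt(mu/r1) = 7715.44 m/s
dV1 = V1*(sqrt(2*r2/(r1+r2)) - 1) = 2362.11 m/s
V2 = sqrt(mu/r2) = 3202.67 m/s
dV2 = V2*(1 - sqrt(2*r1/(r1+r2))) = 1466.24 m/s
Total dV = 3828 m/s

3828 m/s


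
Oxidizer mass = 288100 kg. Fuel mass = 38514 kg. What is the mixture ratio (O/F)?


MR = 288100 / 38514 = 7.48

7.48


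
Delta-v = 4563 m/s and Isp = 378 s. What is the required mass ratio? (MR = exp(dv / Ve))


Ve = 378 * 9.81 = 3708.18 m/s
MR = exp(4563 / 3708.18) = 3.423

3.423


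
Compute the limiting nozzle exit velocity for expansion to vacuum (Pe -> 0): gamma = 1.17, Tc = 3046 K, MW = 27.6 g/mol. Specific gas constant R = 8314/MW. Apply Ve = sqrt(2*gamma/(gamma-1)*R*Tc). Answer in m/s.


R = 8314 / 27.6 = 301.23 J/(kg.K)
Ve = sqrt(2 * 1.17 / (1.17 - 1) * 301.23 * 3046) = 3554 m/s

3554 m/s


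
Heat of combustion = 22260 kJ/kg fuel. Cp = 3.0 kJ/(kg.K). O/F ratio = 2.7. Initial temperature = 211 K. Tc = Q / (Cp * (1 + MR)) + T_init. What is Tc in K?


Tc = 22260 / (3.0 * (1 + 2.7)) + 211 = 2216 K

2216 K


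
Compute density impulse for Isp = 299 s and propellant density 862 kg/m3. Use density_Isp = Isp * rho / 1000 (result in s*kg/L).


rho*Isp = 299 * 862 / 1000 = 258 s*kg/L

258 s*kg/L


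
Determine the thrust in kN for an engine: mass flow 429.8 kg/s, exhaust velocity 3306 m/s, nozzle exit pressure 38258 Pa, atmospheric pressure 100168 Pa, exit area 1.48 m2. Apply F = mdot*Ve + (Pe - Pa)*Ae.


F = 429.8 * 3306 + (38258 - 100168) * 1.48 = 1.3293e+06 N = 1329.3 kN

1329.3 kN


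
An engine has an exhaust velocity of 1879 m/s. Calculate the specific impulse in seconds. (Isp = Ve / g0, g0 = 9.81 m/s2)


Isp = Ve / g0 = 1879 / 9.81 = 191.5 s

191.5 s


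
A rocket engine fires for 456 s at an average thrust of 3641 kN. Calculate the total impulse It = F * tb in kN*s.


It = 3641 * 456 = 1660296 kN*s

1660296 kN*s


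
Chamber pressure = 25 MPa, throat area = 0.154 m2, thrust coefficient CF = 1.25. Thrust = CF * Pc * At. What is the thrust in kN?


F = 1.25 * 25e6 * 0.154 = 4.8125e+06 N = 4812.5 kN

4812.5 kN


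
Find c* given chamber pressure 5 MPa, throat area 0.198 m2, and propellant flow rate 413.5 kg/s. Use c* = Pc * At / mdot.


c* = 5e6 * 0.198 / 413.5 = 2394 m/s

2394 m/s


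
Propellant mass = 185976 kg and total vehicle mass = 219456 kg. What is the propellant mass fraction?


PMF = 185976 / 219456 = 0.847

0.847


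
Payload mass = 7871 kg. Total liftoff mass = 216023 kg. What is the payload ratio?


PR = 7871 / 216023 = 0.0364

0.0364


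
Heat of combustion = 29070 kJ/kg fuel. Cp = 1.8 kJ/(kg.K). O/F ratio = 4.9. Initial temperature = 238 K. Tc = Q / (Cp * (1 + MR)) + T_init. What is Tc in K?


Tc = 29070 / (1.8 * (1 + 4.9)) + 238 = 2975 K

2975 K


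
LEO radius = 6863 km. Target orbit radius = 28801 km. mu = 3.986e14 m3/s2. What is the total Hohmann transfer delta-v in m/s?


V1 = sqrt(mu/r1) = 7620.99 m/s
dV1 = V1*(sqrt(2*r2/(r1+r2)) - 1) = 2064.36 m/s
V2 = sqrt(mu/r2) = 3720.19 m/s
dV2 = V2*(1 - sqrt(2*r1/(r1+r2))) = 1412.26 m/s
Total dV = 3477 m/s

3477 m/s


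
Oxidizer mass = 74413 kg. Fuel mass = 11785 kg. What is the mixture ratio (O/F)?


MR = 74413 / 11785 = 6.31

6.31


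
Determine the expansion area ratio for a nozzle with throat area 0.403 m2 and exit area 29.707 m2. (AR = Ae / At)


AR = 29.707 / 0.403 = 73.7

73.7


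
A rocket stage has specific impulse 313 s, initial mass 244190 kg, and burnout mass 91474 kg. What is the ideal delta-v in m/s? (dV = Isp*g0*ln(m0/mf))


Ve = 313 * 9.81 = 3070.53 m/s
dV = 3070.53 * ln(244190/91474) = 3015 m/s

3015 m/s


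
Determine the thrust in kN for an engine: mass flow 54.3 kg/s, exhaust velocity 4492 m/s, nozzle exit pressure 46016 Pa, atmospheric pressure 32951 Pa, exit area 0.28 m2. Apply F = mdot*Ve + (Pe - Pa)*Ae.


F = 54.3 * 4492 + (46016 - 32951) * 0.28 = 247574.0 N = 247.6 kN

247.6 kN


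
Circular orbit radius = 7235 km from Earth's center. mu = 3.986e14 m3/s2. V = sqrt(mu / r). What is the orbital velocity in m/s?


V = sqrt(3.986e14 / 7235000) = 7422 m/s

7422 m/s


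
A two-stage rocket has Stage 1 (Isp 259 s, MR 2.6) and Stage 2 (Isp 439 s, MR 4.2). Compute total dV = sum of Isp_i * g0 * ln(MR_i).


dV1 = 259 * 9.81 * ln(2.6) = 2427.8 m/s
dV2 = 439 * 9.81 * ln(4.2) = 6180.3 m/s
Total dV = 2427.8 + 6180.3 = 8608.1 m/s ~ 8608 m/s

8608 m/s


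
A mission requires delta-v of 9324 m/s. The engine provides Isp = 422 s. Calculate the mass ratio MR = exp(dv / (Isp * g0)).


Ve = 422 * 9.81 = 4139.82 m/s
MR = exp(9324 / 4139.82) = 9.509

9.509


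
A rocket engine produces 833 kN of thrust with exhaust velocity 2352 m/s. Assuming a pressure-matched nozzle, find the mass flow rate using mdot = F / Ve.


mdot = F / Ve = 833000 / 2352 = 354.2 kg/s

354.2 kg/s


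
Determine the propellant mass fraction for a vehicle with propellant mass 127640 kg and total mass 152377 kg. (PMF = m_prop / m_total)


PMF = 127640 / 152377 = 0.838

0.838


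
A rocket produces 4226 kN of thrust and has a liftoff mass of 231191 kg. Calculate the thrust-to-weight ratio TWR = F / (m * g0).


TWR = 4226000 / (231191 * 9.81) = 1.86

1.86


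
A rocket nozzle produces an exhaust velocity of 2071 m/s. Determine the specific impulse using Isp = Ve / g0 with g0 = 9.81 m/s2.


Isp = Ve / g0 = 2071 / 9.81 = 211.1 s

211.1 s


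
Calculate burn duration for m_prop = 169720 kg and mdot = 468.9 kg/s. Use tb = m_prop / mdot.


tb = 169720 / 468.9 = 362.0 s

362.0 s


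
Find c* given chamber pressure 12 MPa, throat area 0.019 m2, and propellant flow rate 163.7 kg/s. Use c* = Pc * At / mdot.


c* = 12e6 * 0.019 / 163.7 = 1393 m/s

1393 m/s


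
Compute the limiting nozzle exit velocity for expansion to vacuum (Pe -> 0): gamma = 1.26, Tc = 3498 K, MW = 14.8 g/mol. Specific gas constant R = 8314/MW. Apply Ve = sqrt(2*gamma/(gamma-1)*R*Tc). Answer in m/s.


R = 8314 / 14.8 = 561.76 J/(kg.K)
Ve = sqrt(2 * 1.26 / (1.26 - 1) * 561.76 * 3498) = 4364 m/s

4364 m/s


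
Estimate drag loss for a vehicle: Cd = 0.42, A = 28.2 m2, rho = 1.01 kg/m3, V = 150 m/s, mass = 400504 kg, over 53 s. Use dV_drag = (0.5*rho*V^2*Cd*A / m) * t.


D = 0.5 * 1.01 * 150^2 * 0.42 * 28.2 = 134577.45 N
a = 134577.45 / 400504 = 0.336 m/s2
dV = 0.336 * 53 = 17.8 m/s

17.8 m/s


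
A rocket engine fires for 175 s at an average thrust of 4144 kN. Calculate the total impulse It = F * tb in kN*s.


It = 4144 * 175 = 725200 kN*s

725200 kN*s


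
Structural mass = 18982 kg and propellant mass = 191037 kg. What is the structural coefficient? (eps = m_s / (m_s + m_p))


eps = 18982 / (18982 + 191037) = 0.0904

0.0904


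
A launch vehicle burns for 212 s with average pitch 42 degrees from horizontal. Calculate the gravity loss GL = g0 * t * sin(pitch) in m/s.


GL = 9.81 * 212 * sin(42 deg) = 1392 m/s

1392 m/s


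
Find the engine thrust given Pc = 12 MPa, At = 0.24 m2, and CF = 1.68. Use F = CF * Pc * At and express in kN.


F = 1.68 * 12e6 * 0.24 = 4.8384e+06 N = 4838.4 kN

4838.4 kN


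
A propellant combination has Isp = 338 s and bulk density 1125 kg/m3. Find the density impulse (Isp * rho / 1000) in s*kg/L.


rho*Isp = 338 * 1125 / 1000 = 380 s*kg/L

380 s*kg/L


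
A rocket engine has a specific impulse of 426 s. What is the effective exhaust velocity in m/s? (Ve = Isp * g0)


Ve = Isp * g0 = 426 * 9.81 = 4179.1 m/s

4179.1 m/s


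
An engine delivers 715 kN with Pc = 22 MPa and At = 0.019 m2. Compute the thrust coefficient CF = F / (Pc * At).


CF = 715000 / (22e6 * 0.019) = 1.71

1.71


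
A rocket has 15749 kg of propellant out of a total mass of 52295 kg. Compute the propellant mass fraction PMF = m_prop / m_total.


PMF = 15749 / 52295 = 0.301

0.301


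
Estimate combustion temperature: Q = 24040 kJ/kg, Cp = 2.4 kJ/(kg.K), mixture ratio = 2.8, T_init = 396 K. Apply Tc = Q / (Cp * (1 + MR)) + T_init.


Tc = 24040 / (2.4 * (1 + 2.8)) + 396 = 3032 K

3032 K


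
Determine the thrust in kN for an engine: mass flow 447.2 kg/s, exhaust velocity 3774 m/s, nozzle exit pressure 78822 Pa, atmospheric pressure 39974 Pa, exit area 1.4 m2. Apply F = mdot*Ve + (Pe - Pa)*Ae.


F = 447.2 * 3774 + (78822 - 39974) * 1.4 = 1.7421e+06 N = 1742.1 kN

1742.1 kN


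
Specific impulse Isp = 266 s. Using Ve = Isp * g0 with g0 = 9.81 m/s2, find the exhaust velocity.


Ve = Isp * g0 = 266 * 9.81 = 2609.5 m/s

2609.5 m/s


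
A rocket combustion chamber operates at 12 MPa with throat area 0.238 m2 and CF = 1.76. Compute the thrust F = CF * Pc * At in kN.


F = 1.76 * 12e6 * 0.238 = 5.0266e+06 N = 5026.6 kN

5026.6 kN


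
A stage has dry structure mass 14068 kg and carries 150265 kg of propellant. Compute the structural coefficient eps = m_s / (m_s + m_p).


eps = 14068 / (14068 + 150265) = 0.0856

0.0856


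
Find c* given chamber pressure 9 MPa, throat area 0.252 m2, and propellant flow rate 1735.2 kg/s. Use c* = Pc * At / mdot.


c* = 9e6 * 0.252 / 1735.2 = 1307 m/s

1307 m/s


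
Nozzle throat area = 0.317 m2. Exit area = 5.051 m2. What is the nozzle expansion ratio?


AR = 5.051 / 0.317 = 15.9

15.9


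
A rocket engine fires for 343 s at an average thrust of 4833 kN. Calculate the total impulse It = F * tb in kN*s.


It = 4833 * 343 = 1657719 kN*s

1657719 kN*s


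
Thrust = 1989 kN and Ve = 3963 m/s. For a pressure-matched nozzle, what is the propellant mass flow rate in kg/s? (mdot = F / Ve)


mdot = F / Ve = 1989000 / 3963 = 501.9 kg/s

501.9 kg/s


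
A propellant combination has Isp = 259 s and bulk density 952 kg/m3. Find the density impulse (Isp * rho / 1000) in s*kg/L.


rho*Isp = 259 * 952 / 1000 = 247 s*kg/L

247 s*kg/L


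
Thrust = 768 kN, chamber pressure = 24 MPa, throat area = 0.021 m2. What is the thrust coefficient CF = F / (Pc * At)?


CF = 768000 / (24e6 * 0.021) = 1.52

1.52


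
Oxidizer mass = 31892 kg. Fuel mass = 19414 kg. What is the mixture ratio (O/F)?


MR = 31892 / 19414 = 1.64

1.64


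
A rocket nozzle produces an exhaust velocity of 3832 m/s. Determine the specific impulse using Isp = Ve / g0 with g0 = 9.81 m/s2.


Isp = Ve / g0 = 3832 / 9.81 = 390.6 s

390.6 s


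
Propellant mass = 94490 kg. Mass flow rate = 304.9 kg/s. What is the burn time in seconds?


tb = 94490 / 304.9 = 309.9 s

309.9 s


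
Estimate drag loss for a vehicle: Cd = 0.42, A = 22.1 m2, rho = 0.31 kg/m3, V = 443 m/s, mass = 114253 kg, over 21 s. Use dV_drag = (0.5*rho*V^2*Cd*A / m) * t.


D = 0.5 * 0.31 * 443^2 * 0.42 * 22.1 = 282345.4 N
a = 282345.4 / 114253 = 2.4712 m/s2
dV = 2.4712 * 21 = 51.9 m/s

51.9 m/s


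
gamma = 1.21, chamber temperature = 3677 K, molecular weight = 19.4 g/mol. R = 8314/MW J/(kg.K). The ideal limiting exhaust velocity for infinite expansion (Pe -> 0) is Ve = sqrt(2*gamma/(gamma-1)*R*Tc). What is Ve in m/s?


R = 8314 / 19.4 = 428.56 J/(kg.K)
Ve = sqrt(2 * 1.21 / (1.21 - 1) * 428.56 * 3677) = 4261 m/s

4261 m/s


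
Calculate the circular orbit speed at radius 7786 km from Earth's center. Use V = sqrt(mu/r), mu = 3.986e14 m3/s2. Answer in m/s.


V = sqrt(3.986e14 / 7786000) = 7155 m/s

7155 m/s


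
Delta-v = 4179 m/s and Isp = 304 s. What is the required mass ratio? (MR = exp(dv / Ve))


Ve = 304 * 9.81 = 2982.24 m/s
MR = exp(4179 / 2982.24) = 4.06

4.06


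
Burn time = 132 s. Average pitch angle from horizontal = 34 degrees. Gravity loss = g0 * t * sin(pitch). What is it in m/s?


GL = 9.81 * 132 * sin(34 deg) = 724 m/s

724 m/s


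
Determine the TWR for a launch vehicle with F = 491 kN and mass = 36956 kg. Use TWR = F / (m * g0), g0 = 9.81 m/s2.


TWR = 491000 / (36956 * 9.81) = 1.35

1.35


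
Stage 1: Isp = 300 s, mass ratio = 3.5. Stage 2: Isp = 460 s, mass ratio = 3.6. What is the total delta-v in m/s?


dV1 = 300 * 9.81 * ln(3.5) = 3686.9 m/s
dV2 = 460 * 9.81 * ln(3.6) = 5780.3 m/s
Total dV = 3686.9 + 5780.3 = 9467.2 m/s ~ 9467 m/s

9467 m/s


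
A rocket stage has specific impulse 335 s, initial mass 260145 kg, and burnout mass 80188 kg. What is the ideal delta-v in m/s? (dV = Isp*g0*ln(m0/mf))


Ve = 335 * 9.81 = 3286.35 m/s
dV = 3286.35 * ln(260145/80188) = 3868 m/s

3868 m/s


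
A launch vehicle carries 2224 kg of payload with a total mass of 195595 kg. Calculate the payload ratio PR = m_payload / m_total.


PR = 2224 / 195595 = 0.0114

0.0114


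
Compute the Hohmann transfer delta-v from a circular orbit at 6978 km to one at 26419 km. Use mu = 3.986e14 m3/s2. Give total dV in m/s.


V1 = sqrt(mu/r1) = 7557.94 m/s
dV1 = V1*(sqrt(2*r2/(r1+r2)) - 1) = 1948.61 m/s
V2 = sqrt(mu/r2) = 3884.28 m/s
dV2 = V2*(1 - sqrt(2*r1/(r1+r2))) = 1373.33 m/s
Total dV = 3322 m/s

3322 m/s
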